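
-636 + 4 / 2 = -634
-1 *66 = -66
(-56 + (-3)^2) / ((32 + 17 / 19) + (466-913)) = 893 / 7868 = 0.11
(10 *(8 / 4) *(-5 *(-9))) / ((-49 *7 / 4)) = -10.50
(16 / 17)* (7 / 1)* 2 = 224 / 17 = 13.18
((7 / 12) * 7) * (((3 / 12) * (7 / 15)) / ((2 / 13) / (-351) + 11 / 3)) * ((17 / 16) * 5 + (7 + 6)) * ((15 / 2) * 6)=458576937 / 4282624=107.08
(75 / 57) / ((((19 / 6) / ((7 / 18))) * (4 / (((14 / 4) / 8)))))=1225 / 69312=0.02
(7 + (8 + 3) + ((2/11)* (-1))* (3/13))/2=1284/143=8.98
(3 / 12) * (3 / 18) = 1 / 24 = 0.04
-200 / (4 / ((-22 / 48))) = 275 / 12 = 22.92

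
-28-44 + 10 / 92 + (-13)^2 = 4467 / 46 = 97.11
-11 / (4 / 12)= -33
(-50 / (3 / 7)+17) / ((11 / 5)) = -45.30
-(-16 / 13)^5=2.82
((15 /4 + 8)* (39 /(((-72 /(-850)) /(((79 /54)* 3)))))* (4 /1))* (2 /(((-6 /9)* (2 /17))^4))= 5140130814975 /1024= 5019658999.00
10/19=0.53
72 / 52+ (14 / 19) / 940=160831 / 116090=1.39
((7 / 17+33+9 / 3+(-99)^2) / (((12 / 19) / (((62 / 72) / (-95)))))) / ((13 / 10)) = -1296079 / 11934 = -108.60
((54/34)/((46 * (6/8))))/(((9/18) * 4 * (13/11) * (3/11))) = 363/5083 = 0.07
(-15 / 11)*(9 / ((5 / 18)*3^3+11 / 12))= -1620 / 1111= -1.46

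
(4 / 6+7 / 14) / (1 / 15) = 35 / 2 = 17.50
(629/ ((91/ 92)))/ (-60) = -14467/ 1365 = -10.60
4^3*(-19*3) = -3648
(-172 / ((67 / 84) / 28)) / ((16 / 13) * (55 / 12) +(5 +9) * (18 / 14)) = -7888608 / 30887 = -255.40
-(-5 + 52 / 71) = 303 / 71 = 4.27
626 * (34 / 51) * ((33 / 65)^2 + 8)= 43681028 / 12675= 3446.23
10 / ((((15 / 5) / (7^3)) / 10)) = 34300 / 3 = 11433.33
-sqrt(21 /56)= -sqrt(6) /4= -0.61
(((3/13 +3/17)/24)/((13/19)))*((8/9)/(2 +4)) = 95/25857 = 0.00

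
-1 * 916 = -916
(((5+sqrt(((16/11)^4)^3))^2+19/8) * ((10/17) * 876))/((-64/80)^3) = -727745835626342945625/3414610073872448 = -213127.07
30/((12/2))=5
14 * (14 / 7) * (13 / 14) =26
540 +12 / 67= 36192 / 67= 540.18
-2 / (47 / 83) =-166 / 47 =-3.53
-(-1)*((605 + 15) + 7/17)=10547/17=620.41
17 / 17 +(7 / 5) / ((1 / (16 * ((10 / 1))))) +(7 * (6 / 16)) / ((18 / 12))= 907 / 4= 226.75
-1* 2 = -2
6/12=1/2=0.50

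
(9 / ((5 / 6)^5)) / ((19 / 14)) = 979776 / 59375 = 16.50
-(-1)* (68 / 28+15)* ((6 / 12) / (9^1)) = 61 / 63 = 0.97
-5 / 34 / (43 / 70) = -175 / 731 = -0.24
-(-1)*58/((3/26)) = 1508/3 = 502.67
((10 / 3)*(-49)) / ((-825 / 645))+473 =19823 / 33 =600.70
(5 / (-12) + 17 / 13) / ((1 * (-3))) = -139 / 468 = -0.30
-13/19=-0.68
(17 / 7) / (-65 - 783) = -17 / 5936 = -0.00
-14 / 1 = -14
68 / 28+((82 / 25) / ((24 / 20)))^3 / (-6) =-138197 / 141750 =-0.97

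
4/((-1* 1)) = -4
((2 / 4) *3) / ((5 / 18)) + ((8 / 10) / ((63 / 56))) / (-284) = 5.40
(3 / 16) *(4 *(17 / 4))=51 / 16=3.19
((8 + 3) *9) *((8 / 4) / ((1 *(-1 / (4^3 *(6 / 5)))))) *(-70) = 1064448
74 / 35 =2.11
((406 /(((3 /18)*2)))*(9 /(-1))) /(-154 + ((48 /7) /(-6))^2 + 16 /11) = 2954259 /40759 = 72.48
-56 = -56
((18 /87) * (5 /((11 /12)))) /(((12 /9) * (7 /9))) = 1.09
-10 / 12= -5 / 6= -0.83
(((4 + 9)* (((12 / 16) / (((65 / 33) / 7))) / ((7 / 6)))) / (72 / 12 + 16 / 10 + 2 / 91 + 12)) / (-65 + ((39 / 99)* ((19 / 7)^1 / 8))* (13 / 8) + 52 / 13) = -0.02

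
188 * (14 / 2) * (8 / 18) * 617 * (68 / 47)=4699072 / 9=522119.11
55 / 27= 2.04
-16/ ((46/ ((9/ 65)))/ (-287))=20664/ 1495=13.82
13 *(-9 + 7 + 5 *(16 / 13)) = 54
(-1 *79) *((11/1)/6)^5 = -12723029/7776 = -1636.19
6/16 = 3/8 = 0.38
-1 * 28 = -28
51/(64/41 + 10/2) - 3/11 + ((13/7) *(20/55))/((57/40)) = 9414926/1180641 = 7.97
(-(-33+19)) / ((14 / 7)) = 7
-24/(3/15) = -120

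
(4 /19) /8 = 1 /38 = 0.03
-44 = -44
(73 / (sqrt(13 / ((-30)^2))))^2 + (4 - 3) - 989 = 4783256 / 13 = 367942.77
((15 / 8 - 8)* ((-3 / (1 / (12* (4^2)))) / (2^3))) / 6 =147 / 2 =73.50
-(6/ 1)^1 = -6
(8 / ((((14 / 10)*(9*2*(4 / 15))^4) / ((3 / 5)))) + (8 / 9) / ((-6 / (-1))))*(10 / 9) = 24935 / 145152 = 0.17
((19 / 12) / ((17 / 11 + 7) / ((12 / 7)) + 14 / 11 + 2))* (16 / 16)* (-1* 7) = -1463 / 1090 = -1.34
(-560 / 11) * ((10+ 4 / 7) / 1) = -5920 / 11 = -538.18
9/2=4.50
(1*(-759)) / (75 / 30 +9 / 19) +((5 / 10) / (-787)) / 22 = -255.24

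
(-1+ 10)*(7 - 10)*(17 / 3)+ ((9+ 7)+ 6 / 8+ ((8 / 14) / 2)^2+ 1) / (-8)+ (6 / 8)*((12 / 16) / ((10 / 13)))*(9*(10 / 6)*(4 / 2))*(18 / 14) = -199173 / 1568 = -127.02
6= 6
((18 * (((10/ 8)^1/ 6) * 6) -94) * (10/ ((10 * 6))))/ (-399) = 143/ 4788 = 0.03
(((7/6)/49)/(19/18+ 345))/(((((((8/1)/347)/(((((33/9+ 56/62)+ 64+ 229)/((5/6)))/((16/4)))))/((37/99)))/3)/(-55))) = -177653243/10813544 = -16.43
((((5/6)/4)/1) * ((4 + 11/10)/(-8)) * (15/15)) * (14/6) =-0.31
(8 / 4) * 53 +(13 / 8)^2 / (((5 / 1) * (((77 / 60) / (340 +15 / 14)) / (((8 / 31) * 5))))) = 19189241 / 66836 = 287.11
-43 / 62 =-0.69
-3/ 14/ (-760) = 3/ 10640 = 0.00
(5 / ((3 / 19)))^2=1002.78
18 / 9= 2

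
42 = 42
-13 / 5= -2.60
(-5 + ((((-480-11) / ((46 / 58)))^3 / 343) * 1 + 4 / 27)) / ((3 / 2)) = -155896109031248 / 338035761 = -461182.30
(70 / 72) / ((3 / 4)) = 35 / 27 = 1.30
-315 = -315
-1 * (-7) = 7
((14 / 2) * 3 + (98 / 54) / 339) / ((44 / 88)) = 384524 / 9153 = 42.01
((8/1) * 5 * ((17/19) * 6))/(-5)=-42.95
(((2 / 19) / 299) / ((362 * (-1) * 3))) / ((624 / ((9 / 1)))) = -1 / 213878288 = -0.00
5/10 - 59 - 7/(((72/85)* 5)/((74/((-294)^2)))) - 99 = -70013789/444528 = -157.50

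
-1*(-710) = 710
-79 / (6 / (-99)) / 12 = 869 / 8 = 108.62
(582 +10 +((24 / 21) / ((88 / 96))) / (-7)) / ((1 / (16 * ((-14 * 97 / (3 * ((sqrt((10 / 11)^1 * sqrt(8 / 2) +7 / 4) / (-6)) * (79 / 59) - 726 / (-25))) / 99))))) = -30331102699110400 / 20339438466053 - 11537736485120000 * sqrt(1727) / 22149648489531717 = -1512.89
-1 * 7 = -7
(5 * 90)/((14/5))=1125/7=160.71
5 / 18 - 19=-337 / 18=-18.72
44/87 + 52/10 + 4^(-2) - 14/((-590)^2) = 5.77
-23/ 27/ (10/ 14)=-161/ 135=-1.19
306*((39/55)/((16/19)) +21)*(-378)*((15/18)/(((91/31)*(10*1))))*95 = -15589249713/2288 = -6813483.27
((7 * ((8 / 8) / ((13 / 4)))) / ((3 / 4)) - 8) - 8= -512 / 39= -13.13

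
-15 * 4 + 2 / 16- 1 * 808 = -6943 / 8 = -867.88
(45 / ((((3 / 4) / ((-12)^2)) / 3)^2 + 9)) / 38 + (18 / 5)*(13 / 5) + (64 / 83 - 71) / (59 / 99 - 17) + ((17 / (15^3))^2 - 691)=-406835914521448193779 / 600737706363375000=-677.23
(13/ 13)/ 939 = 1/ 939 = 0.00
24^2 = 576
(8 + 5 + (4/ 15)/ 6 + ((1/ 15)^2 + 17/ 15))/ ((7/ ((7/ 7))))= 3191/ 1575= 2.03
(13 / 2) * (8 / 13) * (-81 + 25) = -224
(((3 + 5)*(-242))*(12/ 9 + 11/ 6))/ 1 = -18392/ 3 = -6130.67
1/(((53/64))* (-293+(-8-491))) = -8/5247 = -0.00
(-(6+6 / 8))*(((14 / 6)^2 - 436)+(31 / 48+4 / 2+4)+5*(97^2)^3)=-1799219530463511 / 64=-28112805163492.36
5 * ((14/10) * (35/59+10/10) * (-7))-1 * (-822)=743.93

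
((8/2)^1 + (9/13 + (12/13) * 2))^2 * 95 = 686375/169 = 4061.39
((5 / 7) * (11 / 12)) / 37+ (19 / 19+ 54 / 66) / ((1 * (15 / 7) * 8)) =4231 / 34188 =0.12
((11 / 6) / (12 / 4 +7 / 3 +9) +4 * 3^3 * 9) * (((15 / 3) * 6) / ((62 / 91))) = 114118095 / 2666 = 42804.99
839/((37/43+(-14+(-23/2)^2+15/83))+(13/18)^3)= 17463288312/2490816551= 7.01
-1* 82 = -82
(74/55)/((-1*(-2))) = 37/55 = 0.67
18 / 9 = 2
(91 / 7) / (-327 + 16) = -13 / 311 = -0.04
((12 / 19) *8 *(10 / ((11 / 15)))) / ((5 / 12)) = 34560 / 209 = 165.36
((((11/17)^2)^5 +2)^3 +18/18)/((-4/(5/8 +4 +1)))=-843911267502423112930945417571911635165/65547725806518124452432008230337750792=-12.87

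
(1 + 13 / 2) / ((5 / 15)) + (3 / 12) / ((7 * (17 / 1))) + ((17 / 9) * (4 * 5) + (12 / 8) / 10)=323602 / 5355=60.43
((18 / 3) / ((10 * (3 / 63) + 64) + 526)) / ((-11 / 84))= -1323 / 17050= -0.08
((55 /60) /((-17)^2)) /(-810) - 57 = -160117571 /2809080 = -57.00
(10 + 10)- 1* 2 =18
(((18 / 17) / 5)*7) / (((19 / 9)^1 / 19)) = 1134 / 85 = 13.34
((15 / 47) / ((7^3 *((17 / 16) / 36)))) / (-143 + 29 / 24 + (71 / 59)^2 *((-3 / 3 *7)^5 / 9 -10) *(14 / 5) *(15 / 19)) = -13714583040 / 2676161683210337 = -0.00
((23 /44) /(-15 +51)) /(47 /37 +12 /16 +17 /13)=11063 /2535588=0.00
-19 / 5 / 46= -19 / 230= -0.08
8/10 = 4/5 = 0.80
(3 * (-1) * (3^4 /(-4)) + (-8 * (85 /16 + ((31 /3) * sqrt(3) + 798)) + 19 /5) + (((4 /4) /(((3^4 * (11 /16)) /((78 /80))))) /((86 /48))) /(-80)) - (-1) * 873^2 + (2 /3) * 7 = 321732019733 /425700 - 248 * sqrt(3) /3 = 755628.53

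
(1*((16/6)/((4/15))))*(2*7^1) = 140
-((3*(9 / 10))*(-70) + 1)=188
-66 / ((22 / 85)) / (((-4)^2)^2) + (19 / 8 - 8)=-1695 / 256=-6.62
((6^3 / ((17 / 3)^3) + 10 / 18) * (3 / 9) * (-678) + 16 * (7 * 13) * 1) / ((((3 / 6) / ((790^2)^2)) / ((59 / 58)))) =1079303810010897460000 / 1282293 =841698278015163.04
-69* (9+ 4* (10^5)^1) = -27600621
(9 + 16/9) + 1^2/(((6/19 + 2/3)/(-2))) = 2203/252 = 8.74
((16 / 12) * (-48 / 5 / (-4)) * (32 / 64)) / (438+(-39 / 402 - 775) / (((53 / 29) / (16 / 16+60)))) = -56816 / 903114855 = -0.00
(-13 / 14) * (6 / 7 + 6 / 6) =-169 / 98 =-1.72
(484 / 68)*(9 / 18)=121 / 34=3.56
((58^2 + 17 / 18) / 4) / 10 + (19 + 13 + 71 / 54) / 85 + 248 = 12209971 / 36720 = 332.52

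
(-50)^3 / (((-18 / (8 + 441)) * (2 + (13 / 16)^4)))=1839104000000 / 1436697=1280091.77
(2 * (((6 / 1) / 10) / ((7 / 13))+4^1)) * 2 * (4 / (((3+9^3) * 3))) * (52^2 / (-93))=-1936064 / 1786995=-1.08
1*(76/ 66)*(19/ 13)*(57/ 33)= 13718/ 4719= 2.91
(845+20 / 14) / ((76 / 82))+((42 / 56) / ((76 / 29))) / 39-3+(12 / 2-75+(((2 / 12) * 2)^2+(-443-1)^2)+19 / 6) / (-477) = 59038027943 / 118761552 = 497.11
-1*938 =-938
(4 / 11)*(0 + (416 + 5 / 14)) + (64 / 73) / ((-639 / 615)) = 180260002 / 1197273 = 150.56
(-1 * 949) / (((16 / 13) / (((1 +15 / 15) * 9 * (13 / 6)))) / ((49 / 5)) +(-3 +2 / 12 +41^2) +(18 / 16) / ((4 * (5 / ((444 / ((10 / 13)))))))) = -9430402800 / 16998945841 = -0.55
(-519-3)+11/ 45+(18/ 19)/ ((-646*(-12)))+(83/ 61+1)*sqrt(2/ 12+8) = -576362357/ 1104660+168*sqrt(6)/ 61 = -515.01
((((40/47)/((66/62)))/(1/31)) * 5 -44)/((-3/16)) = -1983296/4653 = -426.24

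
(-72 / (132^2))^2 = 1 / 58564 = 0.00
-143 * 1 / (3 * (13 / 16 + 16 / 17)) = -38896 / 1431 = -27.18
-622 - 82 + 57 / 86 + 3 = -60229 / 86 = -700.34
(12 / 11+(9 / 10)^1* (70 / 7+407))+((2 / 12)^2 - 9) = 727489 / 1980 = 367.42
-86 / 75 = -1.15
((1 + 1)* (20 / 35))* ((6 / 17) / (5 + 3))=6 / 119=0.05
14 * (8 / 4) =28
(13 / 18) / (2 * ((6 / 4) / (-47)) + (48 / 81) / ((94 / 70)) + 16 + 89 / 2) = 1833 / 154507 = 0.01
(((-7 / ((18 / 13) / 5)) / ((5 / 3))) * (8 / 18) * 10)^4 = 10971993760000 / 531441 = 20645741.97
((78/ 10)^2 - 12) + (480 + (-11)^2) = 16246/ 25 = 649.84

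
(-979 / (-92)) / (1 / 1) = 979 / 92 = 10.64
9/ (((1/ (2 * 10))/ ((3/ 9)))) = 60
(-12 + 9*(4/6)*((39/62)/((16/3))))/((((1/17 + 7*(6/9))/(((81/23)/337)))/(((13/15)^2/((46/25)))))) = -0.01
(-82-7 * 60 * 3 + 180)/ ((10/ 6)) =-3486/ 5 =-697.20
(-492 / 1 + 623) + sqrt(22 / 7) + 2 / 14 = sqrt(154) / 7 + 918 / 7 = 132.92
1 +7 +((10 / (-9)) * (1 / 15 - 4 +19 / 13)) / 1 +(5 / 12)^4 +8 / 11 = 34111775 / 2965248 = 11.50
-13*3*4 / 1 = -156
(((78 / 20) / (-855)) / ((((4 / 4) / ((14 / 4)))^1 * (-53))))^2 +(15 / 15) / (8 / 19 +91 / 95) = 8670120034811 / 11955637710000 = 0.73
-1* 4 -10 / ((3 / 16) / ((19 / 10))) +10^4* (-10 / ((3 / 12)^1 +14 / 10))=-2003476 / 33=-60711.39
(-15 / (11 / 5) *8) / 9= -200 / 33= -6.06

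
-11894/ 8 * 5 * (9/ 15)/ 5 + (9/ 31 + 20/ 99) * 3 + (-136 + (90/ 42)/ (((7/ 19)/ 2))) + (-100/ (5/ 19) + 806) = -590436227/ 1002540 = -588.94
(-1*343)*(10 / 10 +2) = -1029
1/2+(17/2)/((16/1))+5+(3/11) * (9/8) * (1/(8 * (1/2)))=1075/176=6.11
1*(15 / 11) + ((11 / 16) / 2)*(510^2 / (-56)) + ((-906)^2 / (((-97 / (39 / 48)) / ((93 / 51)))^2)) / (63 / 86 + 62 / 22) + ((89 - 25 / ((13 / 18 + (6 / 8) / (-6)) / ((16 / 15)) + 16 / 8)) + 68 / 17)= -64513720997451273531 / 44246154564535616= -1458.06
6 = 6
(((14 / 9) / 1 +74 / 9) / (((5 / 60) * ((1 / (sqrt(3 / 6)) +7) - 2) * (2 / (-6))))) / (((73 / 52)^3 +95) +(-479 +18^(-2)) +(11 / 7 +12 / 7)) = 12755957760 / 63002284181 - 2551191552 * sqrt(2) / 63002284181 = 0.15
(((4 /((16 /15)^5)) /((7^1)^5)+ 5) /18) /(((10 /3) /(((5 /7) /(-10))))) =-4406006083 /740183506944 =-0.01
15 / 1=15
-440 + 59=-381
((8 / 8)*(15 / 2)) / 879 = 5 / 586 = 0.01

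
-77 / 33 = -2.33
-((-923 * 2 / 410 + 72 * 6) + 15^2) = -133762 / 205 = -652.50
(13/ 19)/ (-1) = -13/ 19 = -0.68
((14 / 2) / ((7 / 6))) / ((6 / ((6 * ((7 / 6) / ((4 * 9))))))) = 0.19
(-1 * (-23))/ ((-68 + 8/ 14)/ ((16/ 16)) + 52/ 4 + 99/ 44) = -644/ 1461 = -0.44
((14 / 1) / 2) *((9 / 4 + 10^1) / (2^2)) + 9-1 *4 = 423 / 16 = 26.44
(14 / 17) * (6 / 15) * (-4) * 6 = -672 / 85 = -7.91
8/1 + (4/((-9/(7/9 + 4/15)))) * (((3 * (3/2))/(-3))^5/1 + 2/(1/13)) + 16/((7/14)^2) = 205597/3240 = 63.46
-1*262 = -262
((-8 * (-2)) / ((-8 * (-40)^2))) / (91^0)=-1 / 800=-0.00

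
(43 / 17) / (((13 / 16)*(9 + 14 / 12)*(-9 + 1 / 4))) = -16512 / 471835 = -0.03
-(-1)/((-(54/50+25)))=-25/652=-0.04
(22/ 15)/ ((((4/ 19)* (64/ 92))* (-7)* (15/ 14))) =-4807/ 3600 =-1.34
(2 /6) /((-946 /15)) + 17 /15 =16007 /14190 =1.13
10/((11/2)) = 20/11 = 1.82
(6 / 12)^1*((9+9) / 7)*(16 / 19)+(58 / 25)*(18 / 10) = 87426 / 16625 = 5.26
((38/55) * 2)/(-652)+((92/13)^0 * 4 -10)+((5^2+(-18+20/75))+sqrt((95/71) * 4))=6802/5379+2 * sqrt(6745)/71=3.58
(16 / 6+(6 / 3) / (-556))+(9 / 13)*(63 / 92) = 1564597 / 498732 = 3.14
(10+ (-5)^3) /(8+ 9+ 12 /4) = -23 /4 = -5.75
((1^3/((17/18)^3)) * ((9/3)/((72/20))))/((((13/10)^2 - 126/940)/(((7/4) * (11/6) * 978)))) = 71672485500/35928769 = 1994.85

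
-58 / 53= -1.09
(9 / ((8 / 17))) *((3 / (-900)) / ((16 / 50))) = -51 / 256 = -0.20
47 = 47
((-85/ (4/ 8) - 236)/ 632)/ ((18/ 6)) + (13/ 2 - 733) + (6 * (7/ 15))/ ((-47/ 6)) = -161977007/ 222780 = -727.07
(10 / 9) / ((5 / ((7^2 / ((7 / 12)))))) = 56 / 3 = 18.67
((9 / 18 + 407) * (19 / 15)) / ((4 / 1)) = 3097 / 24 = 129.04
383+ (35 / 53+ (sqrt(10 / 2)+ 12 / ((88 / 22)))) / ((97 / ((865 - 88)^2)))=603729 * sqrt(5) / 97+ 1227757 / 53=37082.54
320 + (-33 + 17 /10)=2887 /10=288.70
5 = 5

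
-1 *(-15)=15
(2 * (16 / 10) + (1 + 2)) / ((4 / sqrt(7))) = 31 * sqrt(7) / 20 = 4.10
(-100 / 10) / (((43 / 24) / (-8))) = 1920 / 43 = 44.65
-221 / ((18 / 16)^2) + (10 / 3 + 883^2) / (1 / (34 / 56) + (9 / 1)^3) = 897953719 / 1006101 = 892.51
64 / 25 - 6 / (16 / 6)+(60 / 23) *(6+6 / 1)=72713 / 2300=31.61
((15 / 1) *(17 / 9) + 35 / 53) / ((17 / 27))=41490 / 901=46.05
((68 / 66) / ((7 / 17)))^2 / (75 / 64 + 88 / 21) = 1.17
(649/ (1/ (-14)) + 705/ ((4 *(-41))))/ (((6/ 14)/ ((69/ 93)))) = -15736.97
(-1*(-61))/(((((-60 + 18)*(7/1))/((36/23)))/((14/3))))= -244/161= -1.52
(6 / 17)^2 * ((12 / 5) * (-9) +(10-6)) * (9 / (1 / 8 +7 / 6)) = -684288 / 44795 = -15.28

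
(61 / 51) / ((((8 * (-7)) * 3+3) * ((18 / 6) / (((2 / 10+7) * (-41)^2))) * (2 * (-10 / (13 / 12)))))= 1333033 / 841500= 1.58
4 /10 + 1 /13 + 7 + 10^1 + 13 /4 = 5389 /260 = 20.73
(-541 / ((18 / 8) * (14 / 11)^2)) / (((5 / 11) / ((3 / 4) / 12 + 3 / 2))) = -3600355 / 7056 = -510.25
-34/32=-17/16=-1.06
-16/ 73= -0.22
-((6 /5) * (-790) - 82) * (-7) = -7210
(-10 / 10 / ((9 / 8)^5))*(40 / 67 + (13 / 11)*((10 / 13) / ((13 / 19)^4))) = -40406548480 / 15345054153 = -2.63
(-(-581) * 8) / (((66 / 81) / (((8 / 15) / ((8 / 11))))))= 20916 / 5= 4183.20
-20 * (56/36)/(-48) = 0.65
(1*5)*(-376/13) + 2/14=-13147/91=-144.47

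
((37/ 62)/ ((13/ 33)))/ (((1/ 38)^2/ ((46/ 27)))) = 13517284/ 3627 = 3726.85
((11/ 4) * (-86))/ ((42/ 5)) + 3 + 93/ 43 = -83047/ 3612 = -22.99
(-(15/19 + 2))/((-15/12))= 2.23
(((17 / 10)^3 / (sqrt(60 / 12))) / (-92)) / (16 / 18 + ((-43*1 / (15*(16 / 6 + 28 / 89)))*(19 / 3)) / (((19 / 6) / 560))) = 8799183*sqrt(5) / 886519360000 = 0.00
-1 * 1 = -1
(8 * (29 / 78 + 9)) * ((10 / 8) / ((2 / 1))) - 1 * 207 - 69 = -17873 / 78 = -229.14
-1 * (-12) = 12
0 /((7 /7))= 0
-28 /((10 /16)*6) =-112 /15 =-7.47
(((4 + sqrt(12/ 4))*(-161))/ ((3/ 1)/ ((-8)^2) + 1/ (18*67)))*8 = -28403712/ 263 - 7100928*sqrt(3)/ 263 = -154763.80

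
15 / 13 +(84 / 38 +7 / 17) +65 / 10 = 86299 / 8398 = 10.28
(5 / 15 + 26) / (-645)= -79 / 1935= -0.04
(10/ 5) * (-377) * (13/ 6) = -4901/ 3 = -1633.67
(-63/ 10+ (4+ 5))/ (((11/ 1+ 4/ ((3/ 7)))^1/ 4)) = 162/ 305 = 0.53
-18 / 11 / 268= -0.01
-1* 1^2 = -1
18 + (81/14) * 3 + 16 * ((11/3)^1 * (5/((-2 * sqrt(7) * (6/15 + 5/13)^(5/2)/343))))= 495/14 - 91091000 * sqrt(23205)/397953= -34833.24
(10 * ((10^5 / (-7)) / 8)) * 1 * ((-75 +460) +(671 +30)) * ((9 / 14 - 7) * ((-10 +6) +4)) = 0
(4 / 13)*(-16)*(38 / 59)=-2432 / 767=-3.17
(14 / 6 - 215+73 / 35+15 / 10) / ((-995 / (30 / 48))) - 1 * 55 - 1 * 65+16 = -34725373 / 334320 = -103.87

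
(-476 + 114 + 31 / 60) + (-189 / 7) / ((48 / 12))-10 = -378.23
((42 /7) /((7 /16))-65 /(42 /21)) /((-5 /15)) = 789 /14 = 56.36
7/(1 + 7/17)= 119/24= 4.96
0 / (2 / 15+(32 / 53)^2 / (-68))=0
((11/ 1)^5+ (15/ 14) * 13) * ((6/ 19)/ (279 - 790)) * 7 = -6764727/ 9709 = -696.75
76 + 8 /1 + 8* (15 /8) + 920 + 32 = 1051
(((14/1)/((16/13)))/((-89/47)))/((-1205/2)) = 4277/428980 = 0.01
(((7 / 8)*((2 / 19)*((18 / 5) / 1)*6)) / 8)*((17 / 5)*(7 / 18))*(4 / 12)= 833 / 7600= 0.11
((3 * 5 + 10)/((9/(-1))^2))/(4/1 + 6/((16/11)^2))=128/2835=0.05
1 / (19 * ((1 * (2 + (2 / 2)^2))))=1 / 57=0.02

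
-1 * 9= -9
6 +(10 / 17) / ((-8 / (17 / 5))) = 23 / 4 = 5.75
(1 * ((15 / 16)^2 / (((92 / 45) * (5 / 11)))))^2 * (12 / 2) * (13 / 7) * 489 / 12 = 3154188448125 / 7765753856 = 406.17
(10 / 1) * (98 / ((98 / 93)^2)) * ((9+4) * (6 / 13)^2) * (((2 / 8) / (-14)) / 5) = -77841 / 8918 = -8.73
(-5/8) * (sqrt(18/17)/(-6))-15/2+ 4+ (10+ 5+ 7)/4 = 2.11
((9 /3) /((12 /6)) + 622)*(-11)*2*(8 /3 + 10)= -521246 /3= -173748.67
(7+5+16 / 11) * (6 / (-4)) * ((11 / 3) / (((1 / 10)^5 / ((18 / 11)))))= -133200000 / 11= -12109090.91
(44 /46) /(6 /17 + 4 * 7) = 187 /5543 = 0.03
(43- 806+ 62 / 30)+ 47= -713.93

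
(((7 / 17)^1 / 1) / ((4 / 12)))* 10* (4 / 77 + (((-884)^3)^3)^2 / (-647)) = -251045678671927830490056656668244315438399555962153128120 / 120989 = -2074946306457015352553180000000000000000000000000000.00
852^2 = 725904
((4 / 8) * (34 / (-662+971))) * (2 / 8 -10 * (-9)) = 6137 / 1236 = 4.97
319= 319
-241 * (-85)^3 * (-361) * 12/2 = -320576934750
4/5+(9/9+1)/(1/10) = 104/5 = 20.80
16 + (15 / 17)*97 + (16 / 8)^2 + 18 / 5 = 9281 / 85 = 109.19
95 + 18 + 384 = 497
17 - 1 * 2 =15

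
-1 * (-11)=11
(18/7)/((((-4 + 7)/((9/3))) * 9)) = 2/7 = 0.29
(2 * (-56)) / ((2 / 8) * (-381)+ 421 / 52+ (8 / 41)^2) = 349648 / 271963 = 1.29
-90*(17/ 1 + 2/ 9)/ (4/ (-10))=3875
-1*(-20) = 20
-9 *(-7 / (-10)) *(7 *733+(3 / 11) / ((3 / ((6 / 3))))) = -3555909 / 110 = -32326.45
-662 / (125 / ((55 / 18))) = -3641 / 225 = -16.18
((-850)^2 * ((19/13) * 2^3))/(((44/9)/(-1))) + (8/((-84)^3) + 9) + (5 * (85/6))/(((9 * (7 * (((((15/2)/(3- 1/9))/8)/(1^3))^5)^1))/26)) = -32680763421139300639049/19002587564961000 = -1719805.96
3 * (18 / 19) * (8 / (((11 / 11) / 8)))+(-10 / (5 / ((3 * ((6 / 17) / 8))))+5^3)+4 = 200667 / 646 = 310.63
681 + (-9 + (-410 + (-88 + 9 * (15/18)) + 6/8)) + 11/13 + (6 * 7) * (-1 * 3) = 2969/52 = 57.10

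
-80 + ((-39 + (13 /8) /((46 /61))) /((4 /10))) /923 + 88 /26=-52114771 /679328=-76.72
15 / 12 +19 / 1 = 81 / 4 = 20.25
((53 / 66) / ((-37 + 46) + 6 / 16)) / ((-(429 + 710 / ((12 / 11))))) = -424 / 5345175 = -0.00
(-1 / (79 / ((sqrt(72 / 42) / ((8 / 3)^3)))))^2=2187 / 2863071232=0.00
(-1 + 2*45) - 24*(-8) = 281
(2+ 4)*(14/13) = 84/13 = 6.46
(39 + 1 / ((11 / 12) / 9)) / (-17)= -537 / 187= -2.87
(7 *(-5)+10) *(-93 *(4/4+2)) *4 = 27900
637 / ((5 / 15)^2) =5733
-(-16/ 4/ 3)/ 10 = 2/ 15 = 0.13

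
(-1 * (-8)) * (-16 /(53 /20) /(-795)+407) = 27438824 /8427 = 3256.06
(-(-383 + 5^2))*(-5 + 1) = -1432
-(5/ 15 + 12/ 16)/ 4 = -13/ 48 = -0.27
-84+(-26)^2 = 592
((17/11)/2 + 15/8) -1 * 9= -559/88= -6.35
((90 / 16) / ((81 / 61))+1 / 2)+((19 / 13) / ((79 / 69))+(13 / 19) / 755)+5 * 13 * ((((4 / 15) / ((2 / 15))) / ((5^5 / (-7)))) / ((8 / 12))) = 739426064147 / 132590835000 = 5.58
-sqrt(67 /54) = -sqrt(402) /18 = -1.11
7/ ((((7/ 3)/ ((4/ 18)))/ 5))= 10/ 3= 3.33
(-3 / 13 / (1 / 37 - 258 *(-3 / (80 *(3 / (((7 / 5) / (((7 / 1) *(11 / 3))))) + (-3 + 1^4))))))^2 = 55375502400 / 45670681849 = 1.21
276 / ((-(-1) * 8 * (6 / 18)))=207 / 2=103.50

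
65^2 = 4225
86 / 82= 43 / 41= 1.05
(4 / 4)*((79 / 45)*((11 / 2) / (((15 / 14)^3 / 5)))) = 1192268 / 30375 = 39.25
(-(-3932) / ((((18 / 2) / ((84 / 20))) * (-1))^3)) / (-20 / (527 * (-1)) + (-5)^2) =-101536036 / 6361875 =-15.96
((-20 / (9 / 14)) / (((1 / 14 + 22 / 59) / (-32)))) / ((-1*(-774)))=3700480 / 1278261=2.89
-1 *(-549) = 549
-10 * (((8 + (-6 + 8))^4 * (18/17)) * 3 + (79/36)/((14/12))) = -113406715/357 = -317665.87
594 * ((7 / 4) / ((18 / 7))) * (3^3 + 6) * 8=106722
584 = 584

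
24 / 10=12 / 5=2.40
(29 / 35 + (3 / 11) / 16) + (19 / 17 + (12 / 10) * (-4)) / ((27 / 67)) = -23445341 / 2827440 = -8.29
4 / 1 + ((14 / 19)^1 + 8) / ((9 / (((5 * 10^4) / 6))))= 4152052 / 513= 8093.67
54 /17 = 3.18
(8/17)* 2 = 0.94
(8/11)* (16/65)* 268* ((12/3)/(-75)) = -137216/53625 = -2.56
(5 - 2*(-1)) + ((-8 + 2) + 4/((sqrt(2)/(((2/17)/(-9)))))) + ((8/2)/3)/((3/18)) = 9 - 4*sqrt(2)/153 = 8.96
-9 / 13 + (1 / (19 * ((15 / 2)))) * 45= -0.38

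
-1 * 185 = -185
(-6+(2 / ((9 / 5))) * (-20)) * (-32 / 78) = 4064 / 351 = 11.58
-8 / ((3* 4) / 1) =-2 / 3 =-0.67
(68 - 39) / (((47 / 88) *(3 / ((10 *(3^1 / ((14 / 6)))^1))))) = 76560 / 329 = 232.71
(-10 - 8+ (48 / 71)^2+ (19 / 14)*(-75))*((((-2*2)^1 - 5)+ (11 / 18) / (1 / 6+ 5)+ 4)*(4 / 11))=231718876 / 1093897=211.83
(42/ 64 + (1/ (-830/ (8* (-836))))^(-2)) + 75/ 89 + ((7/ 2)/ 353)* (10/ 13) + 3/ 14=55507747246715/ 31969705960192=1.74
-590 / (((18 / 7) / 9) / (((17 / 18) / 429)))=-35105 / 7722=-4.55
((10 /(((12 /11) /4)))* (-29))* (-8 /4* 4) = 25520 /3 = 8506.67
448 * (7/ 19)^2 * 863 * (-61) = -1155619136/ 361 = -3201161.04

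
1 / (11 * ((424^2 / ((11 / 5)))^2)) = 11 / 807985254400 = 0.00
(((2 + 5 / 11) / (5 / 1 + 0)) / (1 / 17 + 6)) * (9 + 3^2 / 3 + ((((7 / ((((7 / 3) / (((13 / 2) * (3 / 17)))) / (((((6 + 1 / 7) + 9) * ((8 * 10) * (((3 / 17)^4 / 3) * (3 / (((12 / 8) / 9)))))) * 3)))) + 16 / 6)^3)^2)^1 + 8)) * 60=518108416636666481483806192082333552974540196311981813456 / 578201720144209450362584231692348445733359541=896068618591.18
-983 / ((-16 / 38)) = 18677 / 8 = 2334.62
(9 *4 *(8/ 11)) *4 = 1152/ 11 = 104.73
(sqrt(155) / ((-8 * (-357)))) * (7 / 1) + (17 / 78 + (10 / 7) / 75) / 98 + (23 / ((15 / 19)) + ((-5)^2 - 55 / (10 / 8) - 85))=-20029181 / 267540 + sqrt(155) / 408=-74.83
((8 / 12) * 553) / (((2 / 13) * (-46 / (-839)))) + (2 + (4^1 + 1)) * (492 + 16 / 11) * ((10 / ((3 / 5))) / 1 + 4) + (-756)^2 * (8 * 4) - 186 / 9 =27937613237 / 1518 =18404224.79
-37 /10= -3.70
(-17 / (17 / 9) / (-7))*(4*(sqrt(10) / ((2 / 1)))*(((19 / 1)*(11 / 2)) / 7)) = 1881*sqrt(10) / 49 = 121.39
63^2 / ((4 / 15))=59535 / 4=14883.75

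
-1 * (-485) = 485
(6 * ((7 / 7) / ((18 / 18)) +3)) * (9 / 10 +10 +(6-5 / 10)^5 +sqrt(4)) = 2421957 / 20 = 121097.85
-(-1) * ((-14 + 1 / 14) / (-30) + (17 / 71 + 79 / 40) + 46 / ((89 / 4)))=8397437 / 1769320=4.75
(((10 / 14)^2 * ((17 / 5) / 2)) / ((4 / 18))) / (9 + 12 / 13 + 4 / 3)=29835 / 86044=0.35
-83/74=-1.12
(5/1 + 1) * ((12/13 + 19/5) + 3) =3012/65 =46.34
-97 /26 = -3.73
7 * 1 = 7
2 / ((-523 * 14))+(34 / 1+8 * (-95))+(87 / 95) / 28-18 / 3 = -1018298639 / 1391180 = -731.97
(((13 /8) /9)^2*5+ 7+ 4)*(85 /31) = 30.61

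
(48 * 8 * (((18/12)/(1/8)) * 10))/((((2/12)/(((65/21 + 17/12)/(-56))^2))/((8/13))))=1104.47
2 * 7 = 14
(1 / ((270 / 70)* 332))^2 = 49 / 80353296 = 0.00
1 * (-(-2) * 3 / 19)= 6 / 19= 0.32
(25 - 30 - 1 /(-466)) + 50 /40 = -3493 /932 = -3.75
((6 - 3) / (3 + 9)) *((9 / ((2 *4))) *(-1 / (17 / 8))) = -9 / 68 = -0.13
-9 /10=-0.90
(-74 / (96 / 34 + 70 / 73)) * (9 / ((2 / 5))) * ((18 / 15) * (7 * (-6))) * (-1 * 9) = -468628902 / 2347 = -199671.45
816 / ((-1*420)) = -68 / 35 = -1.94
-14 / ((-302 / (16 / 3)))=0.25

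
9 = 9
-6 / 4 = -3 / 2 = -1.50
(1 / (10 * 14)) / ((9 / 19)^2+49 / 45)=3249 / 597352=0.01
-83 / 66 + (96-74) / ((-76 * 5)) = -4124 / 3135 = -1.32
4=4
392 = 392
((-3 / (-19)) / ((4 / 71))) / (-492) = -71 / 12464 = -0.01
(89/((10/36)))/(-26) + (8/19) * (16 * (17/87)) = -1182613/107445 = -11.01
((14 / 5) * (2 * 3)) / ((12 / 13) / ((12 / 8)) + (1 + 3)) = 91 / 25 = 3.64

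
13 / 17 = 0.76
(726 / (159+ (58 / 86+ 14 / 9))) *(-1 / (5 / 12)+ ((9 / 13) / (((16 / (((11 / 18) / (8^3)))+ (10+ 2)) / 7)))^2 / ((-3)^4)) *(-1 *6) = 42215340912178401 / 651053941785520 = 64.84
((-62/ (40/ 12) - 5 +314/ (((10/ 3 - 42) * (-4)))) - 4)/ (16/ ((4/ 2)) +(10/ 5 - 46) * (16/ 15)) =0.66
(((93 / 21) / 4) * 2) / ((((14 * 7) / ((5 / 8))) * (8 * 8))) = 155 / 702464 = 0.00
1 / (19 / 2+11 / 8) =8 / 87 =0.09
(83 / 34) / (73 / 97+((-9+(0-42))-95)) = -0.02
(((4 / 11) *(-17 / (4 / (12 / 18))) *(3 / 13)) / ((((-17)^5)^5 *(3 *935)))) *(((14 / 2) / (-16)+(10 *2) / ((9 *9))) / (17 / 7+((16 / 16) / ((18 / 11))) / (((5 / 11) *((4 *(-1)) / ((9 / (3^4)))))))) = -133 / 113603912432762398956781780854972924003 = -0.00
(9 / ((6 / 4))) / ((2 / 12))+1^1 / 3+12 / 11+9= 1532 / 33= 46.42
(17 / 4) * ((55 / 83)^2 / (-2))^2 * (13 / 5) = 404457625 / 759333136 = 0.53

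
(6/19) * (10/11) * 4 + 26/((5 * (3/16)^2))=1401904/9405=149.06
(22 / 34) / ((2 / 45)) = 495 / 34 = 14.56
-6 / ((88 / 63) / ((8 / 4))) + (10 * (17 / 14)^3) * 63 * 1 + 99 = 2626857 / 2156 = 1218.39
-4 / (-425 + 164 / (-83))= 332 / 35439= 0.01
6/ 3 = 2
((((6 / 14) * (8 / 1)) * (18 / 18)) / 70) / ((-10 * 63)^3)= -1 / 5105126250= -0.00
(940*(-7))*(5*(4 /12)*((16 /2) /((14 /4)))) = -25066.67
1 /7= 0.14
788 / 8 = 197 / 2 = 98.50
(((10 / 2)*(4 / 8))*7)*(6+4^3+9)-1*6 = 2753 / 2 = 1376.50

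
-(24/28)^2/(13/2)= -72/637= -0.11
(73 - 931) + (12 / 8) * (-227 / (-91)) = -155475 / 182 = -854.26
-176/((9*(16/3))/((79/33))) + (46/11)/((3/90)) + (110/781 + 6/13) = 10716617/91377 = 117.28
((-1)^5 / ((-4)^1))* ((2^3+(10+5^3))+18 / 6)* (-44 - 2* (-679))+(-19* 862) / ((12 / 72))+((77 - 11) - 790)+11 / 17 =-867516 / 17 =-51030.35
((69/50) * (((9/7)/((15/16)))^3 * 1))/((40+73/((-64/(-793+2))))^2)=1736441856/433091309196875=0.00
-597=-597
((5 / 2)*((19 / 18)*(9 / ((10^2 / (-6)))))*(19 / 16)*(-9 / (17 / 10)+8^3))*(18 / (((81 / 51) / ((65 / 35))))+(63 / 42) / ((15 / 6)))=-3534121771 / 190400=-18561.56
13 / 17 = 0.76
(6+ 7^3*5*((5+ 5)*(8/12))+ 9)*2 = 68690/3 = 22896.67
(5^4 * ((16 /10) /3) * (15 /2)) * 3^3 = 67500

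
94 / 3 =31.33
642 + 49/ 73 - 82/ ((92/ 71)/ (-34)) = 2794.28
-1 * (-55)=55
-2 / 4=-1 / 2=-0.50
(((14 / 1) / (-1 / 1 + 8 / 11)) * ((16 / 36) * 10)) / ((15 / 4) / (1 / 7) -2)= -24640 / 2619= -9.41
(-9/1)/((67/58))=-522/67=-7.79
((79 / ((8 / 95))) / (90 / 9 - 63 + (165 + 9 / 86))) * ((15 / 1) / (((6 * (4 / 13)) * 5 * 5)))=2.72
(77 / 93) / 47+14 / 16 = 31213 / 34968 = 0.89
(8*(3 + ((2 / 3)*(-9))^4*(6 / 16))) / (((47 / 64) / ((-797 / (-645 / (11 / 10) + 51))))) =731658752 / 92261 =7930.31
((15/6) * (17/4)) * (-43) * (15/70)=-10965/112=-97.90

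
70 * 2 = 140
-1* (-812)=812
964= 964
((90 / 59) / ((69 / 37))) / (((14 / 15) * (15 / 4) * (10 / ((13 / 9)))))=962 / 28497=0.03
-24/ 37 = -0.65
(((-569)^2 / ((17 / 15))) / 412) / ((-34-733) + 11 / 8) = -1942566 / 2144975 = -0.91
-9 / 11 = -0.82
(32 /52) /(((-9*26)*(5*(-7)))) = 4 /53235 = 0.00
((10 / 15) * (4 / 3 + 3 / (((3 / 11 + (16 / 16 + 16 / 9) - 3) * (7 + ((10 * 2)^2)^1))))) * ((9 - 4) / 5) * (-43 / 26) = -35303 / 21645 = -1.63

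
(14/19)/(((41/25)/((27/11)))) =1.10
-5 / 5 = -1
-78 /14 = -39 /7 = -5.57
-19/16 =-1.19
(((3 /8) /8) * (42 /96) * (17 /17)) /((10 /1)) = 21 /10240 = 0.00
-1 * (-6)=6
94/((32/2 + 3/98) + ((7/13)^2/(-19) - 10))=29579732/1892899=15.63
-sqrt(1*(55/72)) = -sqrt(110)/12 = -0.87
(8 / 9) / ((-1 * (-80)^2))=-1 / 7200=-0.00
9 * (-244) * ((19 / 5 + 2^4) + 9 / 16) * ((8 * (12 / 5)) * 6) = -5151288.96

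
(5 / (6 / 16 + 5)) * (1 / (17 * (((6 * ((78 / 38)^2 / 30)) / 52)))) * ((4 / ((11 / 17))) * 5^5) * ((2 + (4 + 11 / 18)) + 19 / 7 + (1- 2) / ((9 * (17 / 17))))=601065.60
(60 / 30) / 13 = 2 / 13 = 0.15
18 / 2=9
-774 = -774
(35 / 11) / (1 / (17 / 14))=85 / 22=3.86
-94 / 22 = -47 / 11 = -4.27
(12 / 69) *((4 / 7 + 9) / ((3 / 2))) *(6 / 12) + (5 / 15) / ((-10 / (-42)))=4721 / 2415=1.95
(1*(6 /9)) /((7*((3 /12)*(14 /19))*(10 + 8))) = 0.03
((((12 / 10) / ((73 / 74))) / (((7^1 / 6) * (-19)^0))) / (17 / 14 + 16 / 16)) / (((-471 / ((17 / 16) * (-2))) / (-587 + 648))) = 230214 / 1776455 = 0.13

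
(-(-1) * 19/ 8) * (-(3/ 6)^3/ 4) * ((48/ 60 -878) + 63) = 77349/ 1280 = 60.43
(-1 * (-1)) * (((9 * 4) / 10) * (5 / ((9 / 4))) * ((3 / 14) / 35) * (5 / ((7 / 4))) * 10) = 480 / 343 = 1.40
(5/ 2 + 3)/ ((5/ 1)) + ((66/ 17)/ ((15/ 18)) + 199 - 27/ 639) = 2470929/ 12070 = 204.72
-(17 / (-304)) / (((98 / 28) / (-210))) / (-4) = 255 / 304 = 0.84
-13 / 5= -2.60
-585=-585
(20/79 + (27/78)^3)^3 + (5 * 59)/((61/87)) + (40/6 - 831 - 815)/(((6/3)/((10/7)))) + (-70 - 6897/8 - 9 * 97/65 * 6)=-30226502659083308167130909/17145909997345240849920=-1762.90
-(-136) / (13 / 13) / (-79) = -1.72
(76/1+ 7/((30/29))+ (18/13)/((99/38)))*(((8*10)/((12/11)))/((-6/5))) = -1786745/351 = -5090.44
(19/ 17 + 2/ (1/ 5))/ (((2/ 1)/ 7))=1323/ 34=38.91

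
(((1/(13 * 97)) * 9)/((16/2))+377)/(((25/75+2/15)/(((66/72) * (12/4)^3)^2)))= 559125242775/1129856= 494864.16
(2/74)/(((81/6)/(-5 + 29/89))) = -832/88911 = -0.01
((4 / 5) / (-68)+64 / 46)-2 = -1213 / 1955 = -0.62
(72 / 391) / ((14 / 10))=360 / 2737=0.13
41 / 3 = 13.67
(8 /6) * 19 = 25.33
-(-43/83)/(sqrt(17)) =43* sqrt(17)/1411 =0.13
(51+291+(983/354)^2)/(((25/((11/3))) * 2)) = 482067971/18797400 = 25.65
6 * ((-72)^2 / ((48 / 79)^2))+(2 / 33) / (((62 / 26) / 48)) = 57461719 / 682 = 84254.72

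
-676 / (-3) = 676 / 3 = 225.33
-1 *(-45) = 45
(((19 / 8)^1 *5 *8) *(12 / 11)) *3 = 310.91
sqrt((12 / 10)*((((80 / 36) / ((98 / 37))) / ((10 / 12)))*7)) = 2*sqrt(2590) / 35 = 2.91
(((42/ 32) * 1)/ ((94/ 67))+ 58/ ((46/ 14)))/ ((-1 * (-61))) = 642985/ 2110112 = 0.30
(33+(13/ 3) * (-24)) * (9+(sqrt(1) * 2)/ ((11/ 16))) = -9301/ 11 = -845.55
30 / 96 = 5 / 16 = 0.31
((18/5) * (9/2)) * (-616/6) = -8316/5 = -1663.20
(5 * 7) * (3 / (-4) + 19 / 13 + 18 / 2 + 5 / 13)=18375 / 52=353.37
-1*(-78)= 78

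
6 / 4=3 / 2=1.50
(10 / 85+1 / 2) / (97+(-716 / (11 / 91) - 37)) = -231 / 2192864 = -0.00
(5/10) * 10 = 5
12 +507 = 519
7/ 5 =1.40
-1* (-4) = 4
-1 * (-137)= 137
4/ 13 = 0.31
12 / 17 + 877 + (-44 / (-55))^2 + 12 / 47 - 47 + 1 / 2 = 33242443 / 39950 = 832.10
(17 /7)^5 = 1419857 /16807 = 84.48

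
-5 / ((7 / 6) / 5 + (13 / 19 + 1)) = -2850 / 1093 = -2.61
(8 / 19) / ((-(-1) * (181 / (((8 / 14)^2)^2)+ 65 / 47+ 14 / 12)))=288768 / 1165991107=0.00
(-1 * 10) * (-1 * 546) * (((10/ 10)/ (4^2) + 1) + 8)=197925/ 4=49481.25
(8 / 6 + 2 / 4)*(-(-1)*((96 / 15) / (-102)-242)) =-339493 / 765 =-443.78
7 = 7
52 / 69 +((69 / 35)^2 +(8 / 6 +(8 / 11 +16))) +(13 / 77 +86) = 33741408 / 309925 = 108.87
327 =327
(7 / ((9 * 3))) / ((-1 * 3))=-7 / 81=-0.09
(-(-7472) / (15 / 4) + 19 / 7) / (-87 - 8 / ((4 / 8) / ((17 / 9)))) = -628503 / 36925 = -17.02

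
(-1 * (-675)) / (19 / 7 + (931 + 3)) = 4725 / 6557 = 0.72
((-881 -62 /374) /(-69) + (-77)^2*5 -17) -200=126624754 /4301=29440.77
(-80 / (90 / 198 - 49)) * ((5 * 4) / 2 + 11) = 34.61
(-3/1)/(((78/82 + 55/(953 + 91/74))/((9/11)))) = -78168591/32128547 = -2.43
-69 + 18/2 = -60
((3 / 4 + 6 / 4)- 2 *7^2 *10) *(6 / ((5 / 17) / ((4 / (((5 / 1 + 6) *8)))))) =-199461 / 220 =-906.64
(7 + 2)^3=729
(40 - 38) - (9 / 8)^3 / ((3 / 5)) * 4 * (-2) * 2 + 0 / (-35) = 1279 / 32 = 39.97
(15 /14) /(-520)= -3 /1456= -0.00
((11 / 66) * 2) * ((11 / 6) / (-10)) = -11 / 180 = -0.06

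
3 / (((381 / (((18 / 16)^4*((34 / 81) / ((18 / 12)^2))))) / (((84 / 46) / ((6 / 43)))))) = 46053 / 1495552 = 0.03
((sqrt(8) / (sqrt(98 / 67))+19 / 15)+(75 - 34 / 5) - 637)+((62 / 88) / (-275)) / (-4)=-565.19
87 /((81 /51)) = 54.78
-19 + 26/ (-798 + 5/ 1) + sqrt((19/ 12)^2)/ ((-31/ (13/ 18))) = -7789123/ 408456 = -19.07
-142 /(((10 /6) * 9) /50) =-1420 /3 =-473.33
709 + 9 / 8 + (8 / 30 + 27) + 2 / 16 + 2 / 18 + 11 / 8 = 266041 / 360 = 739.00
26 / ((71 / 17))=442 / 71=6.23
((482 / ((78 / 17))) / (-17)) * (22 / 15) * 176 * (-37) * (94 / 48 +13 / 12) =315055444 / 1755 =179518.77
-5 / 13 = -0.38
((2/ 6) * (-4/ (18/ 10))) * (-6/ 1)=40/ 9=4.44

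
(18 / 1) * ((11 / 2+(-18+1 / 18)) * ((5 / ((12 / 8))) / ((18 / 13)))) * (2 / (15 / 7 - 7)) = 101920 / 459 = 222.05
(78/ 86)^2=1521/ 1849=0.82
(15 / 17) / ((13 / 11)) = 165 / 221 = 0.75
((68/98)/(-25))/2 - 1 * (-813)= 995908/1225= 812.99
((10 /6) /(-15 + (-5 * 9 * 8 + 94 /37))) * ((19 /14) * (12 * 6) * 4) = -168720 /96467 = -1.75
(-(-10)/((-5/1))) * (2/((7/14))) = -8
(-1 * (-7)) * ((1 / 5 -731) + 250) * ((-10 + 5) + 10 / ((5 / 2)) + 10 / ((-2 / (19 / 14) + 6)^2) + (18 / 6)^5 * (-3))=4539748458 / 1849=2455245.24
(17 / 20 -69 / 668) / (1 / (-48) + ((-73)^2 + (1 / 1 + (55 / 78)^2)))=15173496 / 108318264955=0.00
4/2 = 2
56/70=4/5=0.80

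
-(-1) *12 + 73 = 85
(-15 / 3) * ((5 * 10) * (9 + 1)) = -2500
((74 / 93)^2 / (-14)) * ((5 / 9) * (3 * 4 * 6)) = -109520 / 60543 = -1.81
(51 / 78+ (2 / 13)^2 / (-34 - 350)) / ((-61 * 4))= -10607 / 3958656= -0.00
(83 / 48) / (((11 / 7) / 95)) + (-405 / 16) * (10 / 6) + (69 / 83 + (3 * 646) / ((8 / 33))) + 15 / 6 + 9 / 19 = 1677885833 / 208164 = 8060.40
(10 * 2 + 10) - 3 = 27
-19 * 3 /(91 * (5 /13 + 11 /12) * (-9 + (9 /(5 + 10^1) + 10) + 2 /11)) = -18810 /69629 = -0.27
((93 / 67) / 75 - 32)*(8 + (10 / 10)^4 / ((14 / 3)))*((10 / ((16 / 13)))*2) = -4268.96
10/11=0.91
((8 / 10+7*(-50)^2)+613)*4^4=23185664 / 5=4637132.80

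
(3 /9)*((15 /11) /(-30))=-1 /66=-0.02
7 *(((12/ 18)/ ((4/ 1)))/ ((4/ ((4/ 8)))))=7/ 48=0.15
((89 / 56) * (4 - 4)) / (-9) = 0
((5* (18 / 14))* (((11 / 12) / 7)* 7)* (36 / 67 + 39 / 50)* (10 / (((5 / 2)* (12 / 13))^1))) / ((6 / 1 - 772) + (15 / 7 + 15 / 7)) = -631059 / 14289760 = -0.04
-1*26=-26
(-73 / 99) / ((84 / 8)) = -146 / 2079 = -0.07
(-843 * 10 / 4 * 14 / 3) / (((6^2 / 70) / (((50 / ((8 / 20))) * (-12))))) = 86056250 / 3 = 28685416.67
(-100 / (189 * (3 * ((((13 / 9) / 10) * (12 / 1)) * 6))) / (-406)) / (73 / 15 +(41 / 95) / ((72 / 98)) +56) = 23750 / 34942732461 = 0.00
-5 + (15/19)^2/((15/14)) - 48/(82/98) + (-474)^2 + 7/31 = 103060068886/458831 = 224614.44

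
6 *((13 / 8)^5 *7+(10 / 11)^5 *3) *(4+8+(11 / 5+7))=68117215853559 / 6596648960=10326.03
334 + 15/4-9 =1315/4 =328.75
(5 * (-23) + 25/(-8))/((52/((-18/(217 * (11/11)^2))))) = 1215/6448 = 0.19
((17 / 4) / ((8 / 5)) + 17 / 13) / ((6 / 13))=1649 / 192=8.59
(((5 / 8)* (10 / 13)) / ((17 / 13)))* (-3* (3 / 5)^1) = -45 / 68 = -0.66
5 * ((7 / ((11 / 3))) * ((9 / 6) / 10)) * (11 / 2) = 63 / 8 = 7.88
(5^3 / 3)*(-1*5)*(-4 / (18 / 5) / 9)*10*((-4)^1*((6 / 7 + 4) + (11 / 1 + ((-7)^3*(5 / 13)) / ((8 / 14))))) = 4891437500 / 22113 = 221201.89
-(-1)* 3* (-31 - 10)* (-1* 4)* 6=2952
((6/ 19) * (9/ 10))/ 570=9/ 18050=0.00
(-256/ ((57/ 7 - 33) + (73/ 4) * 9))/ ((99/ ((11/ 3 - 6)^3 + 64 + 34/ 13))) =-135640064/ 135625347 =-1.00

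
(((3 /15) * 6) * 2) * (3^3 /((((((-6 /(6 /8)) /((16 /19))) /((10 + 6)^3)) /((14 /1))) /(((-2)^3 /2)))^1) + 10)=148637928 /95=1564609.77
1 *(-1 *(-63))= 63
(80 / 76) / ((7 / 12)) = 240 / 133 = 1.80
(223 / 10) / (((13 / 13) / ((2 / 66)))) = 223 / 330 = 0.68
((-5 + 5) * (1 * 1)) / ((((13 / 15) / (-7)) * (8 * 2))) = 0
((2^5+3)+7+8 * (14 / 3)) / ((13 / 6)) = 476 / 13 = 36.62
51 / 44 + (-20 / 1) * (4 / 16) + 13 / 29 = -4329 / 1276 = -3.39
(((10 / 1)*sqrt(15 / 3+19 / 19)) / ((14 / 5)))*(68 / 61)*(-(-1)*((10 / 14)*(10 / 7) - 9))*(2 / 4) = -332350*sqrt(6) / 20923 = -38.91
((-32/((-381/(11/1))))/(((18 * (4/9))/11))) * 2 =968/381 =2.54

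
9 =9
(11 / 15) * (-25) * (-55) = 3025 / 3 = 1008.33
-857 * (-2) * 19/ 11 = 32566/ 11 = 2960.55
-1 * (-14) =14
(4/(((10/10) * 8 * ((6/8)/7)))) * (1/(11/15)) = 70/11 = 6.36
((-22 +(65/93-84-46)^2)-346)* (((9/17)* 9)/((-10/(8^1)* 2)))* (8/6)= -3394027032/81685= -41550.19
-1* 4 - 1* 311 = -315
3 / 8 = 0.38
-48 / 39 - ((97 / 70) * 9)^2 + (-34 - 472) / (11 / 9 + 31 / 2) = -512284111 / 2739100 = -187.03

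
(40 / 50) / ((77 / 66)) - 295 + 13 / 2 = -20147 / 70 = -287.81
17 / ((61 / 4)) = 68 / 61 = 1.11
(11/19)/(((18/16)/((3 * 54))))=1584/19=83.37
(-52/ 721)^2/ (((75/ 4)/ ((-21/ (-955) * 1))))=10816/ 1773029125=0.00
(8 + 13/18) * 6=157/3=52.33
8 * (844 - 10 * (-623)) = 56592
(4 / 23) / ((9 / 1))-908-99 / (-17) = -3174691 / 3519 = -902.16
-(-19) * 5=95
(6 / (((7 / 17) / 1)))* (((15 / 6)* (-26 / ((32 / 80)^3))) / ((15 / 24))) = -165750 / 7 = -23678.57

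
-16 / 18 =-8 / 9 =-0.89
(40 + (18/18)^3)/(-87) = -41/87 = -0.47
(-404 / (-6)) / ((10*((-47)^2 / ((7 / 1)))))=707 / 33135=0.02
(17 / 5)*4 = 68 / 5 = 13.60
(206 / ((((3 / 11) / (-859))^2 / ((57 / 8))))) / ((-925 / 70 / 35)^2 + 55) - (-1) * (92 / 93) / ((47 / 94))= 4335060132715681 / 16417259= 264055049.18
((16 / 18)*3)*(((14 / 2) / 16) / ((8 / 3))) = 7 / 16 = 0.44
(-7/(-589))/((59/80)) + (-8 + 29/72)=-18968477/2502072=-7.58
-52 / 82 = -26 / 41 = -0.63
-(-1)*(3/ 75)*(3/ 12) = 1/ 100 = 0.01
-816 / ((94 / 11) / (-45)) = 201960 / 47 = 4297.02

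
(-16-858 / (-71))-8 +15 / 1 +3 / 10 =2403 / 710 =3.38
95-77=18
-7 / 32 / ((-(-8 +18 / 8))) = -7 / 184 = -0.04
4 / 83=0.05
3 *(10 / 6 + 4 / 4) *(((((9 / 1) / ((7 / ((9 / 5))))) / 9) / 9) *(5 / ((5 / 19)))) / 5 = 152 / 175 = 0.87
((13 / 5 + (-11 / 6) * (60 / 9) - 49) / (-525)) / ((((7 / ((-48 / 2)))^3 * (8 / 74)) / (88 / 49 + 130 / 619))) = -760133664256 / 9103091375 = -83.50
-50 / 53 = -0.94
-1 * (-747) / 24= 249 / 8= 31.12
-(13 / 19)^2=-169 / 361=-0.47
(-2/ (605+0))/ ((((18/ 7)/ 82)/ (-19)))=2.00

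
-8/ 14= -4/ 7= -0.57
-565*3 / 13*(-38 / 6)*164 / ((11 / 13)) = 1760540 / 11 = 160049.09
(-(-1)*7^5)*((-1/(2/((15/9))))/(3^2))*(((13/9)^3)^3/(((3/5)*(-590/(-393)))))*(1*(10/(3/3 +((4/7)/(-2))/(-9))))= -62860286854678495/137146853106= -458342.90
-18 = -18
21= 21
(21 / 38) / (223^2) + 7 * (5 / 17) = 66139927 / 32124934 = 2.06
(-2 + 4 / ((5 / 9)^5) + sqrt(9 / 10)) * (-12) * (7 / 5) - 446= -26284214 / 15625 - 126 * sqrt(10) / 25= -1698.13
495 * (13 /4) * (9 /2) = 57915 /8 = 7239.38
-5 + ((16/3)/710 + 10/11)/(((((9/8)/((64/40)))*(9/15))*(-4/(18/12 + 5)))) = -2698277/316305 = -8.53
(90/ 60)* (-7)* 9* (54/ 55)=-5103/ 55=-92.78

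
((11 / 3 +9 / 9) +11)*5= 235 / 3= 78.33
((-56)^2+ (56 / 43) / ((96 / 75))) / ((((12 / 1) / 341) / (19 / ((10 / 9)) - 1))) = 29622767867 / 20640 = 1435211.62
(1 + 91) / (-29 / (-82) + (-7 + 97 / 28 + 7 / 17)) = -1795472 / 54065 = -33.21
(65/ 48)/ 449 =65/ 21552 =0.00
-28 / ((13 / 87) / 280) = -682080 / 13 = -52467.69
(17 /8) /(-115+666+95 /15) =51 /13376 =0.00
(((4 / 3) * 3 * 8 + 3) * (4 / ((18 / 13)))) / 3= 910 / 27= 33.70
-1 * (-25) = 25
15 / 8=1.88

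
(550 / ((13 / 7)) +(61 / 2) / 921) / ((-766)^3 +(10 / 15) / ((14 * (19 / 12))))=-943301569 / 1431432679836744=-0.00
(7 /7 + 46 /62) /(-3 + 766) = 54 /23653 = 0.00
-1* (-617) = 617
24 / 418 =12 / 209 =0.06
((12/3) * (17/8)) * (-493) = -8381/2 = -4190.50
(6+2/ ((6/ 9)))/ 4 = 9/ 4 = 2.25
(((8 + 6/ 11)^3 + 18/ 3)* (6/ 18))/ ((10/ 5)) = 419285/ 3993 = 105.01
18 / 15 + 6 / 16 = 63 / 40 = 1.58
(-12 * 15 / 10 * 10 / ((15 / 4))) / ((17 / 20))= -960 / 17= -56.47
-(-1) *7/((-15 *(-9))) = 7/135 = 0.05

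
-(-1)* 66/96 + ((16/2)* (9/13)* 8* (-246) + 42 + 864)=-2078545/208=-9993.00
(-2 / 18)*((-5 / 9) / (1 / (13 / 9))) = 65 / 729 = 0.09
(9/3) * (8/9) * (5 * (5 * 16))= 3200/3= 1066.67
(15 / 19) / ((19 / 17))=255 / 361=0.71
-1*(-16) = 16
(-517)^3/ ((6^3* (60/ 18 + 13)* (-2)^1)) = 19584.53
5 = 5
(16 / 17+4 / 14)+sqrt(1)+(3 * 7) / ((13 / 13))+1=2883 / 119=24.23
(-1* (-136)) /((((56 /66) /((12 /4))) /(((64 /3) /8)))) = 8976 /7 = 1282.29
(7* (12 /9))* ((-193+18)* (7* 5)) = -171500 /3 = -57166.67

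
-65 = -65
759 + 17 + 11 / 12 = 9323 / 12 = 776.92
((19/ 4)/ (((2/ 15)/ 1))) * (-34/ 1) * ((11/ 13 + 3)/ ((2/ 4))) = -121125/ 13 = -9317.31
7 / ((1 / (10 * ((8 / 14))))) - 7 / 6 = 233 / 6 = 38.83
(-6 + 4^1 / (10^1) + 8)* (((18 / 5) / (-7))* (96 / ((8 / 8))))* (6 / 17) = -124416 / 2975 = -41.82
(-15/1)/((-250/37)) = 111/50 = 2.22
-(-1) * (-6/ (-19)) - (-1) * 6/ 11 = 180/ 209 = 0.86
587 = 587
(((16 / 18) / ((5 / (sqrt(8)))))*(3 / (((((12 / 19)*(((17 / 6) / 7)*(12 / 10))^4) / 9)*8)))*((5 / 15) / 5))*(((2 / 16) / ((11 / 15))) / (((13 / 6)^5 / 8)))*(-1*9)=-199537506000*sqrt(2) / 341118389183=-0.83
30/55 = 6/11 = 0.55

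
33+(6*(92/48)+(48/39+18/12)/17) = 9870/221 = 44.66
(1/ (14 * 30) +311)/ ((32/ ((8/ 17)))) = 130621/ 28560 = 4.57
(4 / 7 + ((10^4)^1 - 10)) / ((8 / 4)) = 34967 / 7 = 4995.29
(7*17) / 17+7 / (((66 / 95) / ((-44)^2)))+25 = 58616 / 3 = 19538.67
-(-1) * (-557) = -557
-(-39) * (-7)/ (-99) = 91/ 33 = 2.76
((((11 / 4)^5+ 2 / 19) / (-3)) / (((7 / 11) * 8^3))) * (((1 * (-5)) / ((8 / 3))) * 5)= 120293525 / 79691776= 1.51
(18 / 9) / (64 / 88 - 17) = -22 / 179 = -0.12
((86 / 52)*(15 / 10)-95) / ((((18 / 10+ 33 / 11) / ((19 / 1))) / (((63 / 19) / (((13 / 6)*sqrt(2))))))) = -396.30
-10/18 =-0.56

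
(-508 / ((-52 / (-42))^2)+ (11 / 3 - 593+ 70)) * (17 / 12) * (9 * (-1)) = 7332491 / 676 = 10846.88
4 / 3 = 1.33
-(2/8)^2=-1/16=-0.06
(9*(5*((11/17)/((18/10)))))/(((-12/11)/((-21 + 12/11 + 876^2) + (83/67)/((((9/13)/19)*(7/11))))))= -4899343800725/430542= -11379479.36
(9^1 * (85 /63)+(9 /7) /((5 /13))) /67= 542 /2345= 0.23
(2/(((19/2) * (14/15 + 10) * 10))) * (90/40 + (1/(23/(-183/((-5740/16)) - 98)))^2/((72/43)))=509021915711/20366114147400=0.02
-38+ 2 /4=-37.50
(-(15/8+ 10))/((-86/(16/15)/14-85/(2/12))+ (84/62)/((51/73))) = 700910/30327691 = 0.02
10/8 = 5/4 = 1.25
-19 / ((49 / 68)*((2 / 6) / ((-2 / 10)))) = 3876 / 245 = 15.82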